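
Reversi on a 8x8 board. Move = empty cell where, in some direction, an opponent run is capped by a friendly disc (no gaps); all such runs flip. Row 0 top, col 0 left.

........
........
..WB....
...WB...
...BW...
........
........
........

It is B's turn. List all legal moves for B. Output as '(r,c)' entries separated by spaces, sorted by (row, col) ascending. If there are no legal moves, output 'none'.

Answer: (2,1) (3,2) (4,5) (5,4)

Derivation:
(1,1): no bracket -> illegal
(1,2): no bracket -> illegal
(1,3): no bracket -> illegal
(2,1): flips 1 -> legal
(2,4): no bracket -> illegal
(3,1): no bracket -> illegal
(3,2): flips 1 -> legal
(3,5): no bracket -> illegal
(4,2): no bracket -> illegal
(4,5): flips 1 -> legal
(5,3): no bracket -> illegal
(5,4): flips 1 -> legal
(5,5): no bracket -> illegal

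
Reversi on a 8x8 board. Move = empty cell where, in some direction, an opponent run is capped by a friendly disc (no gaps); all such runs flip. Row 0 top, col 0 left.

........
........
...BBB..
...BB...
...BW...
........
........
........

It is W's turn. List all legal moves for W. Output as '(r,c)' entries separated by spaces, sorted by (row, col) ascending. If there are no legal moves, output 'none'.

(1,2): no bracket -> illegal
(1,3): no bracket -> illegal
(1,4): flips 2 -> legal
(1,5): no bracket -> illegal
(1,6): no bracket -> illegal
(2,2): flips 1 -> legal
(2,6): no bracket -> illegal
(3,2): no bracket -> illegal
(3,5): no bracket -> illegal
(3,6): no bracket -> illegal
(4,2): flips 1 -> legal
(4,5): no bracket -> illegal
(5,2): no bracket -> illegal
(5,3): no bracket -> illegal
(5,4): no bracket -> illegal

Answer: (1,4) (2,2) (4,2)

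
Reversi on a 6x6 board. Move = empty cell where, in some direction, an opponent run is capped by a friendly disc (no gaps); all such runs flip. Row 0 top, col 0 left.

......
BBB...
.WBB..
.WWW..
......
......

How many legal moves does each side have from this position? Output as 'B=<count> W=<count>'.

Answer: B=7 W=7

Derivation:
-- B to move --
(2,0): flips 1 -> legal
(2,4): no bracket -> illegal
(3,0): flips 1 -> legal
(3,4): no bracket -> illegal
(4,0): flips 1 -> legal
(4,1): flips 3 -> legal
(4,2): flips 1 -> legal
(4,3): flips 3 -> legal
(4,4): flips 1 -> legal
B mobility = 7
-- W to move --
(0,0): flips 2 -> legal
(0,1): flips 1 -> legal
(0,2): flips 2 -> legal
(0,3): flips 1 -> legal
(1,3): flips 2 -> legal
(1,4): flips 1 -> legal
(2,0): no bracket -> illegal
(2,4): flips 2 -> legal
(3,4): no bracket -> illegal
W mobility = 7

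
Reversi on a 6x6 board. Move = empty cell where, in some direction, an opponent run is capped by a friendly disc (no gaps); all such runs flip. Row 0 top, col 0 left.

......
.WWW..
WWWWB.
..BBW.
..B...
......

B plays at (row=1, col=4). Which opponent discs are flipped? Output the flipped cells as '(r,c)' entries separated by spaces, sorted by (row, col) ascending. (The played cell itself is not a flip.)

Answer: (2,3)

Derivation:
Dir NW: first cell '.' (not opp) -> no flip
Dir N: first cell '.' (not opp) -> no flip
Dir NE: first cell '.' (not opp) -> no flip
Dir W: opp run (1,3) (1,2) (1,1), next='.' -> no flip
Dir E: first cell '.' (not opp) -> no flip
Dir SW: opp run (2,3) capped by B -> flip
Dir S: first cell 'B' (not opp) -> no flip
Dir SE: first cell '.' (not opp) -> no flip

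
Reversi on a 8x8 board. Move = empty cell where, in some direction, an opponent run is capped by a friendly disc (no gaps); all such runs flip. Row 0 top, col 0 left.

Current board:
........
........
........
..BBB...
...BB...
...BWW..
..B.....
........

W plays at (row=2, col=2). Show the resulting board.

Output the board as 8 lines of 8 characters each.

Answer: ........
........
..W.....
..BWB...
...BW...
...BWW..
..B.....
........

Derivation:
Place W at (2,2); scan 8 dirs for brackets.
Dir NW: first cell '.' (not opp) -> no flip
Dir N: first cell '.' (not opp) -> no flip
Dir NE: first cell '.' (not opp) -> no flip
Dir W: first cell '.' (not opp) -> no flip
Dir E: first cell '.' (not opp) -> no flip
Dir SW: first cell '.' (not opp) -> no flip
Dir S: opp run (3,2), next='.' -> no flip
Dir SE: opp run (3,3) (4,4) capped by W -> flip
All flips: (3,3) (4,4)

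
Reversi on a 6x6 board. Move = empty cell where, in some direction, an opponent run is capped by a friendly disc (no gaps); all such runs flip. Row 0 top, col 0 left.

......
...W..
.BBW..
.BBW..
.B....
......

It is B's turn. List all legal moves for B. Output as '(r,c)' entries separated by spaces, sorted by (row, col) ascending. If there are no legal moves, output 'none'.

Answer: (0,4) (1,4) (2,4) (3,4) (4,4)

Derivation:
(0,2): no bracket -> illegal
(0,3): no bracket -> illegal
(0,4): flips 1 -> legal
(1,2): no bracket -> illegal
(1,4): flips 1 -> legal
(2,4): flips 1 -> legal
(3,4): flips 1 -> legal
(4,2): no bracket -> illegal
(4,3): no bracket -> illegal
(4,4): flips 1 -> legal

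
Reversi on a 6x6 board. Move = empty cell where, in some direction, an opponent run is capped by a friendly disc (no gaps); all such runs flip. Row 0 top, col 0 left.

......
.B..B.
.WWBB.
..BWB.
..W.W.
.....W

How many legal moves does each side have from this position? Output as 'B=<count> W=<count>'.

Answer: B=8 W=9

Derivation:
-- B to move --
(1,0): flips 1 -> legal
(1,2): flips 1 -> legal
(1,3): no bracket -> illegal
(2,0): flips 2 -> legal
(3,0): no bracket -> illegal
(3,1): flips 1 -> legal
(3,5): no bracket -> illegal
(4,1): no bracket -> illegal
(4,3): flips 1 -> legal
(4,5): no bracket -> illegal
(5,1): flips 2 -> legal
(5,2): flips 1 -> legal
(5,3): no bracket -> illegal
(5,4): flips 1 -> legal
B mobility = 8
-- W to move --
(0,0): flips 1 -> legal
(0,1): flips 1 -> legal
(0,2): no bracket -> illegal
(0,3): no bracket -> illegal
(0,4): flips 3 -> legal
(0,5): no bracket -> illegal
(1,0): no bracket -> illegal
(1,2): no bracket -> illegal
(1,3): flips 1 -> legal
(1,5): flips 1 -> legal
(2,0): no bracket -> illegal
(2,5): flips 2 -> legal
(3,1): flips 1 -> legal
(3,5): flips 1 -> legal
(4,1): no bracket -> illegal
(4,3): flips 1 -> legal
(4,5): no bracket -> illegal
W mobility = 9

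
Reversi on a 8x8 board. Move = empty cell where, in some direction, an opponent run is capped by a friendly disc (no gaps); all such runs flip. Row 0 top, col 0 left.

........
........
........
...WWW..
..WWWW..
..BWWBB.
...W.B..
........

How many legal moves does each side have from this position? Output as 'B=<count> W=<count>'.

Answer: B=5 W=9

Derivation:
-- B to move --
(2,2): flips 2 -> legal
(2,3): flips 2 -> legal
(2,4): no bracket -> illegal
(2,5): flips 4 -> legal
(2,6): no bracket -> illegal
(3,1): no bracket -> illegal
(3,2): flips 3 -> legal
(3,6): no bracket -> illegal
(4,1): no bracket -> illegal
(4,6): no bracket -> illegal
(5,1): no bracket -> illegal
(6,2): no bracket -> illegal
(6,4): no bracket -> illegal
(7,2): no bracket -> illegal
(7,3): no bracket -> illegal
(7,4): flips 1 -> legal
B mobility = 5
-- W to move --
(4,1): flips 1 -> legal
(4,6): no bracket -> illegal
(4,7): no bracket -> illegal
(5,1): flips 1 -> legal
(5,7): flips 2 -> legal
(6,1): flips 1 -> legal
(6,2): flips 1 -> legal
(6,4): no bracket -> illegal
(6,6): flips 1 -> legal
(6,7): flips 1 -> legal
(7,4): no bracket -> illegal
(7,5): flips 2 -> legal
(7,6): flips 1 -> legal
W mobility = 9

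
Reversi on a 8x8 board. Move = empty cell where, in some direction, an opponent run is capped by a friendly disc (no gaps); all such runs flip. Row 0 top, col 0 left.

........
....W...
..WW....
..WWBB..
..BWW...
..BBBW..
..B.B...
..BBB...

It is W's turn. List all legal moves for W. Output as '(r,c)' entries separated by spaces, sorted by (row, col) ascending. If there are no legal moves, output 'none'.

(2,4): flips 1 -> legal
(2,5): flips 1 -> legal
(2,6): flips 1 -> legal
(3,1): no bracket -> illegal
(3,6): flips 2 -> legal
(4,1): flips 1 -> legal
(4,5): flips 1 -> legal
(4,6): no bracket -> illegal
(5,1): flips 4 -> legal
(6,1): flips 1 -> legal
(6,3): flips 1 -> legal
(6,5): flips 1 -> legal
(7,1): flips 2 -> legal
(7,5): no bracket -> illegal

Answer: (2,4) (2,5) (2,6) (3,6) (4,1) (4,5) (5,1) (6,1) (6,3) (6,5) (7,1)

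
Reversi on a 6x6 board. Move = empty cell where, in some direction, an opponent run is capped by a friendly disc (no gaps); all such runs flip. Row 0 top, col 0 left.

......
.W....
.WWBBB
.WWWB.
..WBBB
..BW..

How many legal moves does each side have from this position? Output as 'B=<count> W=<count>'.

Answer: B=8 W=7

Derivation:
-- B to move --
(0,0): flips 3 -> legal
(0,1): no bracket -> illegal
(0,2): no bracket -> illegal
(1,0): flips 2 -> legal
(1,2): flips 3 -> legal
(1,3): no bracket -> illegal
(2,0): flips 2 -> legal
(3,0): flips 3 -> legal
(4,0): no bracket -> illegal
(4,1): flips 2 -> legal
(5,1): flips 2 -> legal
(5,4): flips 1 -> legal
B mobility = 8
-- W to move --
(1,2): no bracket -> illegal
(1,3): flips 1 -> legal
(1,4): flips 1 -> legal
(1,5): flips 1 -> legal
(3,5): flips 2 -> legal
(4,1): no bracket -> illegal
(5,1): flips 1 -> legal
(5,4): flips 1 -> legal
(5,5): flips 1 -> legal
W mobility = 7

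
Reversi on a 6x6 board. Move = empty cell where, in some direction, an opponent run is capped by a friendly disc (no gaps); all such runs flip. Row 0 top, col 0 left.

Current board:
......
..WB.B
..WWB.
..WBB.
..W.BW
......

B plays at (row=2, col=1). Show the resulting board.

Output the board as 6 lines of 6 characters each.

Answer: ......
..WB.B
.BBBB.
..WBB.
..W.BW
......

Derivation:
Place B at (2,1); scan 8 dirs for brackets.
Dir NW: first cell '.' (not opp) -> no flip
Dir N: first cell '.' (not opp) -> no flip
Dir NE: opp run (1,2), next='.' -> no flip
Dir W: first cell '.' (not opp) -> no flip
Dir E: opp run (2,2) (2,3) capped by B -> flip
Dir SW: first cell '.' (not opp) -> no flip
Dir S: first cell '.' (not opp) -> no flip
Dir SE: opp run (3,2), next='.' -> no flip
All flips: (2,2) (2,3)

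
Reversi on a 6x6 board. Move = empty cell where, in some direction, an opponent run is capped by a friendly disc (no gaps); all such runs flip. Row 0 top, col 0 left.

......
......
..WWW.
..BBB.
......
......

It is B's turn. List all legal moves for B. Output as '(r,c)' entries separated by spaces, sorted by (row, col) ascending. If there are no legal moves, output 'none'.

Answer: (1,1) (1,2) (1,3) (1,4) (1,5)

Derivation:
(1,1): flips 1 -> legal
(1,2): flips 2 -> legal
(1,3): flips 1 -> legal
(1,4): flips 2 -> legal
(1,5): flips 1 -> legal
(2,1): no bracket -> illegal
(2,5): no bracket -> illegal
(3,1): no bracket -> illegal
(3,5): no bracket -> illegal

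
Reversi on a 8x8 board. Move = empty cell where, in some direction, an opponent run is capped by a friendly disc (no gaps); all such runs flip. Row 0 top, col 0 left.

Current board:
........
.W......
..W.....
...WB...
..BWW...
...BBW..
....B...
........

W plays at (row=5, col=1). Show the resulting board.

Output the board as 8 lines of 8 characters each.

Answer: ........
.W......
..W.....
...WB...
..WWW...
.W.BBW..
....B...
........

Derivation:
Place W at (5,1); scan 8 dirs for brackets.
Dir NW: first cell '.' (not opp) -> no flip
Dir N: first cell '.' (not opp) -> no flip
Dir NE: opp run (4,2) capped by W -> flip
Dir W: first cell '.' (not opp) -> no flip
Dir E: first cell '.' (not opp) -> no flip
Dir SW: first cell '.' (not opp) -> no flip
Dir S: first cell '.' (not opp) -> no flip
Dir SE: first cell '.' (not opp) -> no flip
All flips: (4,2)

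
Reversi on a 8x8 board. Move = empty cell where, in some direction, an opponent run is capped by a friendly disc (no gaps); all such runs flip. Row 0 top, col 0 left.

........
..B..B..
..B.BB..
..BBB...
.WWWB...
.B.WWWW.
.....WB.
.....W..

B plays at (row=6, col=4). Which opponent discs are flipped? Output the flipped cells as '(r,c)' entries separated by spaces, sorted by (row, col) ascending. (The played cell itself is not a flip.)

Answer: (5,4) (6,5)

Derivation:
Dir NW: opp run (5,3) (4,2), next='.' -> no flip
Dir N: opp run (5,4) capped by B -> flip
Dir NE: opp run (5,5), next='.' -> no flip
Dir W: first cell '.' (not opp) -> no flip
Dir E: opp run (6,5) capped by B -> flip
Dir SW: first cell '.' (not opp) -> no flip
Dir S: first cell '.' (not opp) -> no flip
Dir SE: opp run (7,5), next=edge -> no flip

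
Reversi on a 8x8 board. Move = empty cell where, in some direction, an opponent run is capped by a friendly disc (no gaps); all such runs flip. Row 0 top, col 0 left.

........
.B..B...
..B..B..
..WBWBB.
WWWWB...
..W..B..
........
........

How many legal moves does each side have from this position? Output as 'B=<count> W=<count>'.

-- B to move --
(2,1): no bracket -> illegal
(2,3): no bracket -> illegal
(2,4): flips 1 -> legal
(3,0): no bracket -> illegal
(3,1): flips 1 -> legal
(4,5): no bracket -> illegal
(5,0): no bracket -> illegal
(5,1): flips 1 -> legal
(5,3): flips 1 -> legal
(5,4): no bracket -> illegal
(6,1): flips 3 -> legal
(6,2): flips 3 -> legal
(6,3): no bracket -> illegal
B mobility = 6
-- W to move --
(0,0): no bracket -> illegal
(0,1): no bracket -> illegal
(0,2): no bracket -> illegal
(0,3): no bracket -> illegal
(0,4): no bracket -> illegal
(0,5): no bracket -> illegal
(1,0): no bracket -> illegal
(1,2): flips 1 -> legal
(1,3): no bracket -> illegal
(1,5): no bracket -> illegal
(1,6): flips 1 -> legal
(2,0): no bracket -> illegal
(2,1): no bracket -> illegal
(2,3): flips 1 -> legal
(2,4): flips 1 -> legal
(2,6): no bracket -> illegal
(2,7): no bracket -> illegal
(3,1): no bracket -> illegal
(3,7): flips 2 -> legal
(4,5): flips 1 -> legal
(4,6): no bracket -> illegal
(4,7): no bracket -> illegal
(5,3): no bracket -> illegal
(5,4): flips 1 -> legal
(5,6): no bracket -> illegal
(6,4): no bracket -> illegal
(6,5): no bracket -> illegal
(6,6): no bracket -> illegal
W mobility = 7

Answer: B=6 W=7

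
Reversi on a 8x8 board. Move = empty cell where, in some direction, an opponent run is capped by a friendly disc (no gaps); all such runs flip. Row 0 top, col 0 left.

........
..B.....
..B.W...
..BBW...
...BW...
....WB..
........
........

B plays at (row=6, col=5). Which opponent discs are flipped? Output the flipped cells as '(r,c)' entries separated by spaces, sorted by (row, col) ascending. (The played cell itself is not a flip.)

Dir NW: opp run (5,4) capped by B -> flip
Dir N: first cell 'B' (not opp) -> no flip
Dir NE: first cell '.' (not opp) -> no flip
Dir W: first cell '.' (not opp) -> no flip
Dir E: first cell '.' (not opp) -> no flip
Dir SW: first cell '.' (not opp) -> no flip
Dir S: first cell '.' (not opp) -> no flip
Dir SE: first cell '.' (not opp) -> no flip

Answer: (5,4)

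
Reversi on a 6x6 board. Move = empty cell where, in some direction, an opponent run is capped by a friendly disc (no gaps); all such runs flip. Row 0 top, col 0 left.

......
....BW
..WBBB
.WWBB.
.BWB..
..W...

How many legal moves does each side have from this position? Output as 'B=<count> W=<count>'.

Answer: B=5 W=9

Derivation:
-- B to move --
(0,4): no bracket -> illegal
(0,5): flips 1 -> legal
(1,1): flips 1 -> legal
(1,2): no bracket -> illegal
(1,3): no bracket -> illegal
(2,0): no bracket -> illegal
(2,1): flips 3 -> legal
(3,0): flips 2 -> legal
(4,0): no bracket -> illegal
(5,1): flips 1 -> legal
(5,3): no bracket -> illegal
B mobility = 5
-- W to move --
(0,3): no bracket -> illegal
(0,4): no bracket -> illegal
(0,5): flips 2 -> legal
(1,2): no bracket -> illegal
(1,3): flips 1 -> legal
(3,0): flips 1 -> legal
(3,5): flips 3 -> legal
(4,0): flips 1 -> legal
(4,4): flips 2 -> legal
(4,5): no bracket -> illegal
(5,0): flips 1 -> legal
(5,1): flips 1 -> legal
(5,3): no bracket -> illegal
(5,4): flips 1 -> legal
W mobility = 9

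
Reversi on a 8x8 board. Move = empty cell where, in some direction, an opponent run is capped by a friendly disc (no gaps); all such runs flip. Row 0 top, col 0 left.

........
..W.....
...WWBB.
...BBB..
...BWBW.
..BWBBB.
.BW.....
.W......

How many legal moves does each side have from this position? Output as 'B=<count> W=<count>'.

-- B to move --
(0,1): flips 2 -> legal
(0,2): no bracket -> illegal
(0,3): no bracket -> illegal
(1,1): no bracket -> illegal
(1,3): flips 2 -> legal
(1,4): flips 1 -> legal
(1,5): flips 1 -> legal
(2,1): no bracket -> illegal
(2,2): flips 2 -> legal
(3,2): no bracket -> illegal
(3,6): flips 1 -> legal
(3,7): flips 1 -> legal
(4,2): no bracket -> illegal
(4,7): flips 1 -> legal
(5,1): no bracket -> illegal
(5,7): flips 1 -> legal
(6,0): no bracket -> illegal
(6,3): flips 2 -> legal
(6,4): no bracket -> illegal
(7,0): no bracket -> illegal
(7,2): flips 1 -> legal
(7,3): no bracket -> illegal
B mobility = 11
-- W to move --
(1,4): no bracket -> illegal
(1,5): no bracket -> illegal
(1,6): no bracket -> illegal
(1,7): flips 2 -> legal
(2,2): flips 1 -> legal
(2,7): flips 2 -> legal
(3,2): no bracket -> illegal
(3,6): no bracket -> illegal
(3,7): no bracket -> illegal
(4,1): no bracket -> illegal
(4,2): flips 3 -> legal
(4,7): no bracket -> illegal
(5,0): no bracket -> illegal
(5,1): flips 2 -> legal
(5,7): flips 3 -> legal
(6,0): flips 1 -> legal
(6,3): no bracket -> illegal
(6,4): flips 2 -> legal
(6,5): no bracket -> illegal
(6,6): flips 2 -> legal
(6,7): flips 3 -> legal
(7,0): no bracket -> illegal
(7,2): no bracket -> illegal
W mobility = 10

Answer: B=11 W=10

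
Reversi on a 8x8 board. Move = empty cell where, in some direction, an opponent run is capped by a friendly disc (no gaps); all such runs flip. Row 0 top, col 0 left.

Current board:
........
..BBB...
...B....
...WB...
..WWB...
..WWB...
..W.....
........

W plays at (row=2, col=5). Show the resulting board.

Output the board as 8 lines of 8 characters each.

Place W at (2,5); scan 8 dirs for brackets.
Dir NW: opp run (1,4), next='.' -> no flip
Dir N: first cell '.' (not opp) -> no flip
Dir NE: first cell '.' (not opp) -> no flip
Dir W: first cell '.' (not opp) -> no flip
Dir E: first cell '.' (not opp) -> no flip
Dir SW: opp run (3,4) capped by W -> flip
Dir S: first cell '.' (not opp) -> no flip
Dir SE: first cell '.' (not opp) -> no flip
All flips: (3,4)

Answer: ........
..BBB...
...B.W..
...WW...
..WWB...
..WWB...
..W.....
........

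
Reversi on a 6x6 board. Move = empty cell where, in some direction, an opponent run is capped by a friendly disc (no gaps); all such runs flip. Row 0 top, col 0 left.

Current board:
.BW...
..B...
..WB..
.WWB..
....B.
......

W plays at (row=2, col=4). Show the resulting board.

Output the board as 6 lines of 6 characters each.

Answer: .BW...
..B...
..WWW.
.WWB..
....B.
......

Derivation:
Place W at (2,4); scan 8 dirs for brackets.
Dir NW: first cell '.' (not opp) -> no flip
Dir N: first cell '.' (not opp) -> no flip
Dir NE: first cell '.' (not opp) -> no flip
Dir W: opp run (2,3) capped by W -> flip
Dir E: first cell '.' (not opp) -> no flip
Dir SW: opp run (3,3), next='.' -> no flip
Dir S: first cell '.' (not opp) -> no flip
Dir SE: first cell '.' (not opp) -> no flip
All flips: (2,3)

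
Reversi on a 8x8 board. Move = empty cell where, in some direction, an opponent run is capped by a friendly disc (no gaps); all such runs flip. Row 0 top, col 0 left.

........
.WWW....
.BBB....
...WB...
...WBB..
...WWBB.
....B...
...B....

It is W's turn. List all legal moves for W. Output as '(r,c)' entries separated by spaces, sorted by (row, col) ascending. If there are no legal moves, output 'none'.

(1,0): no bracket -> illegal
(1,4): no bracket -> illegal
(2,0): no bracket -> illegal
(2,4): flips 2 -> legal
(2,5): flips 1 -> legal
(3,0): flips 1 -> legal
(3,1): flips 2 -> legal
(3,2): flips 1 -> legal
(3,5): flips 2 -> legal
(3,6): flips 1 -> legal
(4,6): flips 2 -> legal
(4,7): no bracket -> illegal
(5,7): flips 2 -> legal
(6,2): no bracket -> illegal
(6,3): no bracket -> illegal
(6,5): no bracket -> illegal
(6,6): flips 2 -> legal
(6,7): flips 4 -> legal
(7,2): no bracket -> illegal
(7,4): flips 1 -> legal
(7,5): flips 1 -> legal

Answer: (2,4) (2,5) (3,0) (3,1) (3,2) (3,5) (3,6) (4,6) (5,7) (6,6) (6,7) (7,4) (7,5)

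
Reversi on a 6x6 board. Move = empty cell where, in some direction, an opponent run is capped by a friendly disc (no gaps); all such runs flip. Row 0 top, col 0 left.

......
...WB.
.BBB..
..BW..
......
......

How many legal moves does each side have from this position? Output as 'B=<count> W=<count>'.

Answer: B=6 W=3

Derivation:
-- B to move --
(0,2): no bracket -> illegal
(0,3): flips 1 -> legal
(0,4): flips 1 -> legal
(1,2): flips 1 -> legal
(2,4): no bracket -> illegal
(3,4): flips 1 -> legal
(4,2): no bracket -> illegal
(4,3): flips 1 -> legal
(4,4): flips 1 -> legal
B mobility = 6
-- W to move --
(0,3): no bracket -> illegal
(0,4): no bracket -> illegal
(0,5): no bracket -> illegal
(1,0): no bracket -> illegal
(1,1): flips 1 -> legal
(1,2): no bracket -> illegal
(1,5): flips 1 -> legal
(2,0): no bracket -> illegal
(2,4): no bracket -> illegal
(2,5): no bracket -> illegal
(3,0): no bracket -> illegal
(3,1): flips 2 -> legal
(3,4): no bracket -> illegal
(4,1): no bracket -> illegal
(4,2): no bracket -> illegal
(4,3): no bracket -> illegal
W mobility = 3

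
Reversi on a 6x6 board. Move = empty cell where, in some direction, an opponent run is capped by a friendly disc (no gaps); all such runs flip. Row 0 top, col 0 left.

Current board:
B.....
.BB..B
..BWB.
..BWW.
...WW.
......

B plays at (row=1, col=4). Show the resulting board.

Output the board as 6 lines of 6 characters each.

Answer: B.....
.BB.BB
..BBB.
..BWW.
...WW.
......

Derivation:
Place B at (1,4); scan 8 dirs for brackets.
Dir NW: first cell '.' (not opp) -> no flip
Dir N: first cell '.' (not opp) -> no flip
Dir NE: first cell '.' (not opp) -> no flip
Dir W: first cell '.' (not opp) -> no flip
Dir E: first cell 'B' (not opp) -> no flip
Dir SW: opp run (2,3) capped by B -> flip
Dir S: first cell 'B' (not opp) -> no flip
Dir SE: first cell '.' (not opp) -> no flip
All flips: (2,3)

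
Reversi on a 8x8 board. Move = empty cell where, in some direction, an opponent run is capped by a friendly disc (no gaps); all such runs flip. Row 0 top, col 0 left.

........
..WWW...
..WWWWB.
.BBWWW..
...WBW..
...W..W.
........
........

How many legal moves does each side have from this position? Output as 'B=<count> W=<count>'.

Answer: B=10 W=9

Derivation:
-- B to move --
(0,1): no bracket -> illegal
(0,2): flips 2 -> legal
(0,3): no bracket -> illegal
(0,4): flips 5 -> legal
(0,5): flips 2 -> legal
(1,1): flips 2 -> legal
(1,5): no bracket -> illegal
(1,6): no bracket -> illegal
(2,1): flips 4 -> legal
(3,6): flips 3 -> legal
(4,2): flips 1 -> legal
(4,6): flips 1 -> legal
(4,7): no bracket -> illegal
(5,2): no bracket -> illegal
(5,4): flips 1 -> legal
(5,5): no bracket -> illegal
(5,7): no bracket -> illegal
(6,2): flips 1 -> legal
(6,3): no bracket -> illegal
(6,4): no bracket -> illegal
(6,5): no bracket -> illegal
(6,6): no bracket -> illegal
(6,7): no bracket -> illegal
B mobility = 10
-- W to move --
(1,5): no bracket -> illegal
(1,6): no bracket -> illegal
(1,7): flips 1 -> legal
(2,0): no bracket -> illegal
(2,1): flips 1 -> legal
(2,7): flips 1 -> legal
(3,0): flips 2 -> legal
(3,6): no bracket -> illegal
(3,7): no bracket -> illegal
(4,0): flips 1 -> legal
(4,1): flips 1 -> legal
(4,2): flips 1 -> legal
(5,4): flips 1 -> legal
(5,5): flips 1 -> legal
W mobility = 9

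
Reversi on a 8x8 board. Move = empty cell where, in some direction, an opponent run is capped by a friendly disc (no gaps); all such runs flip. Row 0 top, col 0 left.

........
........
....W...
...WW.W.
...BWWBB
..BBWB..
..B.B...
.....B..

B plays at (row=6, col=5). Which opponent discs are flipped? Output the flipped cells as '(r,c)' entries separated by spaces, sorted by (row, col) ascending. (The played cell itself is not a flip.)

Answer: (5,4)

Derivation:
Dir NW: opp run (5,4) capped by B -> flip
Dir N: first cell 'B' (not opp) -> no flip
Dir NE: first cell '.' (not opp) -> no flip
Dir W: first cell 'B' (not opp) -> no flip
Dir E: first cell '.' (not opp) -> no flip
Dir SW: first cell '.' (not opp) -> no flip
Dir S: first cell 'B' (not opp) -> no flip
Dir SE: first cell '.' (not opp) -> no flip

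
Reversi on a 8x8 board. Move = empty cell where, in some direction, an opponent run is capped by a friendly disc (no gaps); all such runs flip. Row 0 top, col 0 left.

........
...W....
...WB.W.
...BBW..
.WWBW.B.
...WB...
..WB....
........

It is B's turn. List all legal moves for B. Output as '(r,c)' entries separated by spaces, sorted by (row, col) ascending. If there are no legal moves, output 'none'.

(0,2): flips 1 -> legal
(0,3): flips 2 -> legal
(0,4): no bracket -> illegal
(1,2): flips 1 -> legal
(1,4): no bracket -> illegal
(1,5): no bracket -> illegal
(1,6): no bracket -> illegal
(1,7): no bracket -> illegal
(2,2): flips 1 -> legal
(2,5): no bracket -> illegal
(2,7): no bracket -> illegal
(3,0): no bracket -> illegal
(3,1): no bracket -> illegal
(3,2): no bracket -> illegal
(3,6): flips 1 -> legal
(3,7): no bracket -> illegal
(4,0): flips 2 -> legal
(4,5): flips 1 -> legal
(5,0): no bracket -> illegal
(5,1): flips 1 -> legal
(5,2): flips 1 -> legal
(5,5): flips 1 -> legal
(6,1): flips 1 -> legal
(6,4): no bracket -> illegal
(7,1): no bracket -> illegal
(7,2): no bracket -> illegal
(7,3): no bracket -> illegal

Answer: (0,2) (0,3) (1,2) (2,2) (3,6) (4,0) (4,5) (5,1) (5,2) (5,5) (6,1)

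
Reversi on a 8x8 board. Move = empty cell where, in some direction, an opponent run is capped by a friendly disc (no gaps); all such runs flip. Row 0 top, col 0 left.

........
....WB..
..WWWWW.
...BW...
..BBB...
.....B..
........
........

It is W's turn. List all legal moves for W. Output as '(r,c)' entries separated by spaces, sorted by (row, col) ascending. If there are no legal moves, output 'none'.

Answer: (0,4) (0,5) (0,6) (1,6) (3,2) (5,1) (5,2) (5,3) (5,4) (6,6)

Derivation:
(0,4): flips 1 -> legal
(0,5): flips 1 -> legal
(0,6): flips 1 -> legal
(1,6): flips 1 -> legal
(3,1): no bracket -> illegal
(3,2): flips 1 -> legal
(3,5): no bracket -> illegal
(4,1): no bracket -> illegal
(4,5): no bracket -> illegal
(4,6): no bracket -> illegal
(5,1): flips 2 -> legal
(5,2): flips 1 -> legal
(5,3): flips 2 -> legal
(5,4): flips 1 -> legal
(5,6): no bracket -> illegal
(6,4): no bracket -> illegal
(6,5): no bracket -> illegal
(6,6): flips 3 -> legal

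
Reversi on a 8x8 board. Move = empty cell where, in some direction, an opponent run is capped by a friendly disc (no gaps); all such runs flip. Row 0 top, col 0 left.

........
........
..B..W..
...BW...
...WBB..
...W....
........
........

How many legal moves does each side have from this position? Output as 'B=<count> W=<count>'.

Answer: B=6 W=6

Derivation:
-- B to move --
(1,4): no bracket -> illegal
(1,5): no bracket -> illegal
(1,6): no bracket -> illegal
(2,3): flips 1 -> legal
(2,4): flips 1 -> legal
(2,6): no bracket -> illegal
(3,2): no bracket -> illegal
(3,5): flips 1 -> legal
(3,6): no bracket -> illegal
(4,2): flips 1 -> legal
(5,2): no bracket -> illegal
(5,4): no bracket -> illegal
(6,2): flips 1 -> legal
(6,3): flips 2 -> legal
(6,4): no bracket -> illegal
B mobility = 6
-- W to move --
(1,1): no bracket -> illegal
(1,2): no bracket -> illegal
(1,3): no bracket -> illegal
(2,1): no bracket -> illegal
(2,3): flips 1 -> legal
(2,4): no bracket -> illegal
(3,1): no bracket -> illegal
(3,2): flips 1 -> legal
(3,5): flips 1 -> legal
(3,6): no bracket -> illegal
(4,2): no bracket -> illegal
(4,6): flips 2 -> legal
(5,4): flips 1 -> legal
(5,5): no bracket -> illegal
(5,6): flips 1 -> legal
W mobility = 6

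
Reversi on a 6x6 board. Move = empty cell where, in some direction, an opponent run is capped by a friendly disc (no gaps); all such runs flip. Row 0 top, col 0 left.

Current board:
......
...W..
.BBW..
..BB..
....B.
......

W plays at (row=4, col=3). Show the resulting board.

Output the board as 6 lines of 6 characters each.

Answer: ......
...W..
.BBW..
..BW..
...WB.
......

Derivation:
Place W at (4,3); scan 8 dirs for brackets.
Dir NW: opp run (3,2) (2,1), next='.' -> no flip
Dir N: opp run (3,3) capped by W -> flip
Dir NE: first cell '.' (not opp) -> no flip
Dir W: first cell '.' (not opp) -> no flip
Dir E: opp run (4,4), next='.' -> no flip
Dir SW: first cell '.' (not opp) -> no flip
Dir S: first cell '.' (not opp) -> no flip
Dir SE: first cell '.' (not opp) -> no flip
All flips: (3,3)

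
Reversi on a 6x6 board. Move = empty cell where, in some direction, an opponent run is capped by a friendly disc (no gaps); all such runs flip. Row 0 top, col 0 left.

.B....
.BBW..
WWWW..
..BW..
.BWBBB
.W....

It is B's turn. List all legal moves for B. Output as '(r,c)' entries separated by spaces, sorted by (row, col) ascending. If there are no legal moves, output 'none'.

(0,2): no bracket -> illegal
(0,3): flips 3 -> legal
(0,4): no bracket -> illegal
(1,0): flips 1 -> legal
(1,4): flips 2 -> legal
(2,4): no bracket -> illegal
(3,0): flips 1 -> legal
(3,1): flips 1 -> legal
(3,4): flips 2 -> legal
(4,0): no bracket -> illegal
(5,0): no bracket -> illegal
(5,2): flips 1 -> legal
(5,3): no bracket -> illegal

Answer: (0,3) (1,0) (1,4) (3,0) (3,1) (3,4) (5,2)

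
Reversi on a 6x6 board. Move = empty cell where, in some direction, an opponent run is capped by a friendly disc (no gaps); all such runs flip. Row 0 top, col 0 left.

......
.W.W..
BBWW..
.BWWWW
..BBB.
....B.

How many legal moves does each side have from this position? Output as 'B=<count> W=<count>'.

-- B to move --
(0,0): flips 3 -> legal
(0,1): flips 1 -> legal
(0,2): flips 1 -> legal
(0,3): flips 3 -> legal
(0,4): flips 2 -> legal
(1,0): no bracket -> illegal
(1,2): flips 2 -> legal
(1,4): no bracket -> illegal
(2,4): flips 4 -> legal
(2,5): flips 1 -> legal
(4,1): no bracket -> illegal
(4,5): no bracket -> illegal
B mobility = 8
-- W to move --
(1,0): flips 1 -> legal
(1,2): no bracket -> illegal
(3,0): flips 1 -> legal
(4,0): flips 1 -> legal
(4,1): flips 2 -> legal
(4,5): no bracket -> illegal
(5,1): flips 1 -> legal
(5,2): flips 2 -> legal
(5,3): flips 2 -> legal
(5,5): flips 1 -> legal
W mobility = 8

Answer: B=8 W=8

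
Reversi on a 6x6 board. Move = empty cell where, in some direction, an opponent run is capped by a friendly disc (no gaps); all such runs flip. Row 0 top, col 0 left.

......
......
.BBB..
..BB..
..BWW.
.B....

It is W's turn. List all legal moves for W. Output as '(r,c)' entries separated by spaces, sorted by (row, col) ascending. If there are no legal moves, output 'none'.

(1,0): flips 2 -> legal
(1,1): flips 2 -> legal
(1,2): no bracket -> illegal
(1,3): flips 2 -> legal
(1,4): no bracket -> illegal
(2,0): no bracket -> illegal
(2,4): no bracket -> illegal
(3,0): no bracket -> illegal
(3,1): no bracket -> illegal
(3,4): no bracket -> illegal
(4,0): no bracket -> illegal
(4,1): flips 1 -> legal
(5,0): no bracket -> illegal
(5,2): no bracket -> illegal
(5,3): no bracket -> illegal

Answer: (1,0) (1,1) (1,3) (4,1)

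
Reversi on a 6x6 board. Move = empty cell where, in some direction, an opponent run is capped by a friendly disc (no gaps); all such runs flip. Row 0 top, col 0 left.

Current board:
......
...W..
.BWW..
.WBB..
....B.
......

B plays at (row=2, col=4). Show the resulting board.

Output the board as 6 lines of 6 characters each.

Place B at (2,4); scan 8 dirs for brackets.
Dir NW: opp run (1,3), next='.' -> no flip
Dir N: first cell '.' (not opp) -> no flip
Dir NE: first cell '.' (not opp) -> no flip
Dir W: opp run (2,3) (2,2) capped by B -> flip
Dir E: first cell '.' (not opp) -> no flip
Dir SW: first cell 'B' (not opp) -> no flip
Dir S: first cell '.' (not opp) -> no flip
Dir SE: first cell '.' (not opp) -> no flip
All flips: (2,2) (2,3)

Answer: ......
...W..
.BBBB.
.WBB..
....B.
......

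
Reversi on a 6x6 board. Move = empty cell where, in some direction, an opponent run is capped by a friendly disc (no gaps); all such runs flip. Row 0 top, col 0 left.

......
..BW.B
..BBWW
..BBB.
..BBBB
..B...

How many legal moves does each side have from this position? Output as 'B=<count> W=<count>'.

Answer: B=4 W=7

Derivation:
-- B to move --
(0,2): no bracket -> illegal
(0,3): flips 1 -> legal
(0,4): flips 1 -> legal
(1,4): flips 2 -> legal
(3,5): flips 1 -> legal
B mobility = 4
-- W to move --
(0,1): no bracket -> illegal
(0,2): no bracket -> illegal
(0,3): no bracket -> illegal
(0,4): no bracket -> illegal
(0,5): flips 1 -> legal
(1,1): flips 1 -> legal
(1,4): no bracket -> illegal
(2,1): flips 2 -> legal
(3,1): flips 1 -> legal
(3,5): no bracket -> illegal
(4,1): no bracket -> illegal
(5,1): flips 2 -> legal
(5,3): flips 3 -> legal
(5,4): flips 2 -> legal
(5,5): no bracket -> illegal
W mobility = 7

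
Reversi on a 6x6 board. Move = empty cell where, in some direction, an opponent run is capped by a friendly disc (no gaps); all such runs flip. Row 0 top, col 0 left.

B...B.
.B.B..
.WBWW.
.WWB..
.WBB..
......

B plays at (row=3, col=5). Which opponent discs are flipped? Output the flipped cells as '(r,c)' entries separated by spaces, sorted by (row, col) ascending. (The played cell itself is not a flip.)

Dir NW: opp run (2,4) capped by B -> flip
Dir N: first cell '.' (not opp) -> no flip
Dir NE: edge -> no flip
Dir W: first cell '.' (not opp) -> no flip
Dir E: edge -> no flip
Dir SW: first cell '.' (not opp) -> no flip
Dir S: first cell '.' (not opp) -> no flip
Dir SE: edge -> no flip

Answer: (2,4)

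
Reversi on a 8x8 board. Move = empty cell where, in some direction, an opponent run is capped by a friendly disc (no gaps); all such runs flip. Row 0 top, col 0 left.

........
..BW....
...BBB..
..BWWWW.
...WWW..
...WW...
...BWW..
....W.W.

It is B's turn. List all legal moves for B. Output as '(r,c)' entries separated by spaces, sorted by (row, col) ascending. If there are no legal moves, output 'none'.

(0,2): flips 1 -> legal
(0,3): flips 1 -> legal
(0,4): no bracket -> illegal
(1,4): flips 1 -> legal
(2,2): no bracket -> illegal
(2,6): no bracket -> illegal
(2,7): flips 3 -> legal
(3,7): flips 4 -> legal
(4,2): flips 1 -> legal
(4,6): flips 1 -> legal
(4,7): flips 1 -> legal
(5,2): flips 2 -> legal
(5,5): flips 2 -> legal
(5,6): flips 2 -> legal
(6,2): no bracket -> illegal
(6,6): flips 2 -> legal
(6,7): no bracket -> illegal
(7,3): no bracket -> illegal
(7,5): no bracket -> illegal
(7,7): no bracket -> illegal

Answer: (0,2) (0,3) (1,4) (2,7) (3,7) (4,2) (4,6) (4,7) (5,2) (5,5) (5,6) (6,6)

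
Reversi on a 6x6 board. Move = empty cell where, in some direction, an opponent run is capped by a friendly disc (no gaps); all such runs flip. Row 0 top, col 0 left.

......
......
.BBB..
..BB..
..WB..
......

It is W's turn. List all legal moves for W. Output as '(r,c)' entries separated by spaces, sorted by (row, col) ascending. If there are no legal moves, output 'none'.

Answer: (1,2) (2,4) (4,4)

Derivation:
(1,0): no bracket -> illegal
(1,1): no bracket -> illegal
(1,2): flips 2 -> legal
(1,3): no bracket -> illegal
(1,4): no bracket -> illegal
(2,0): no bracket -> illegal
(2,4): flips 1 -> legal
(3,0): no bracket -> illegal
(3,1): no bracket -> illegal
(3,4): no bracket -> illegal
(4,1): no bracket -> illegal
(4,4): flips 1 -> legal
(5,2): no bracket -> illegal
(5,3): no bracket -> illegal
(5,4): no bracket -> illegal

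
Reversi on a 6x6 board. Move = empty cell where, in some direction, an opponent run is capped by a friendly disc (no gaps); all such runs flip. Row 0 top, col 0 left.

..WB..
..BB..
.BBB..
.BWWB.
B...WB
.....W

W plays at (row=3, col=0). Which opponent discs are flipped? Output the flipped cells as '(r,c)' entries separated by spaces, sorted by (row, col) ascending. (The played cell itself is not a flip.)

Answer: (3,1)

Derivation:
Dir NW: edge -> no flip
Dir N: first cell '.' (not opp) -> no flip
Dir NE: opp run (2,1) (1,2) (0,3), next=edge -> no flip
Dir W: edge -> no flip
Dir E: opp run (3,1) capped by W -> flip
Dir SW: edge -> no flip
Dir S: opp run (4,0), next='.' -> no flip
Dir SE: first cell '.' (not opp) -> no flip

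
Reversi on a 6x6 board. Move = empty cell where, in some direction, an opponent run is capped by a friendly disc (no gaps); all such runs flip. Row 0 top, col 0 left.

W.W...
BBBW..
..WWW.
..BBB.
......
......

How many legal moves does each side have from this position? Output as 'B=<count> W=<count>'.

-- B to move --
(0,1): no bracket -> illegal
(0,3): flips 2 -> legal
(0,4): no bracket -> illegal
(1,4): flips 3 -> legal
(1,5): flips 1 -> legal
(2,1): no bracket -> illegal
(2,5): no bracket -> illegal
(3,1): no bracket -> illegal
(3,5): no bracket -> illegal
B mobility = 3
-- W to move --
(0,1): flips 1 -> legal
(0,3): no bracket -> illegal
(2,0): flips 2 -> legal
(2,1): no bracket -> illegal
(2,5): no bracket -> illegal
(3,1): no bracket -> illegal
(3,5): no bracket -> illegal
(4,1): flips 1 -> legal
(4,2): flips 2 -> legal
(4,3): flips 1 -> legal
(4,4): flips 2 -> legal
(4,5): flips 1 -> legal
W mobility = 7

Answer: B=3 W=7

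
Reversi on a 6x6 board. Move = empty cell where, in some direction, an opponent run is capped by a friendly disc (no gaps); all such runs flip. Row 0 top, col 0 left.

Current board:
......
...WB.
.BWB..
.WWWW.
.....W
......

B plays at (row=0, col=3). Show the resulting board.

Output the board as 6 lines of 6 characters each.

Answer: ...B..
...BB.
.BWB..
.WWWW.
.....W
......

Derivation:
Place B at (0,3); scan 8 dirs for brackets.
Dir NW: edge -> no flip
Dir N: edge -> no flip
Dir NE: edge -> no flip
Dir W: first cell '.' (not opp) -> no flip
Dir E: first cell '.' (not opp) -> no flip
Dir SW: first cell '.' (not opp) -> no flip
Dir S: opp run (1,3) capped by B -> flip
Dir SE: first cell 'B' (not opp) -> no flip
All flips: (1,3)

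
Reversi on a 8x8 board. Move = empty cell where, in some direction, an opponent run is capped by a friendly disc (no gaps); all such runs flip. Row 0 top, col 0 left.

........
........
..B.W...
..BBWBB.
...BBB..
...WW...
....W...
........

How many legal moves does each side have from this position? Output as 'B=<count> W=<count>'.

-- B to move --
(1,3): flips 1 -> legal
(1,4): flips 2 -> legal
(1,5): flips 1 -> legal
(2,3): flips 1 -> legal
(2,5): flips 1 -> legal
(4,2): no bracket -> illegal
(5,2): no bracket -> illegal
(5,5): no bracket -> illegal
(6,2): flips 1 -> legal
(6,3): flips 2 -> legal
(6,5): flips 1 -> legal
(7,3): no bracket -> illegal
(7,4): flips 2 -> legal
(7,5): no bracket -> illegal
B mobility = 9
-- W to move --
(1,1): no bracket -> illegal
(1,2): no bracket -> illegal
(1,3): no bracket -> illegal
(2,1): flips 2 -> legal
(2,3): flips 2 -> legal
(2,5): no bracket -> illegal
(2,6): flips 2 -> legal
(2,7): flips 2 -> legal
(3,1): flips 2 -> legal
(3,7): flips 2 -> legal
(4,1): no bracket -> illegal
(4,2): flips 1 -> legal
(4,6): flips 1 -> legal
(4,7): no bracket -> illegal
(5,2): flips 1 -> legal
(5,5): no bracket -> illegal
(5,6): flips 1 -> legal
W mobility = 10

Answer: B=9 W=10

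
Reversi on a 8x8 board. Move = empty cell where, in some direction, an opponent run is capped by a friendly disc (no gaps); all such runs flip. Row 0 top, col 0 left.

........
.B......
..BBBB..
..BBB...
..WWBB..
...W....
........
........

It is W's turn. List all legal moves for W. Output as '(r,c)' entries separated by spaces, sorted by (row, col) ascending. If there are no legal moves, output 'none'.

(0,0): no bracket -> illegal
(0,1): no bracket -> illegal
(0,2): no bracket -> illegal
(1,0): no bracket -> illegal
(1,2): flips 2 -> legal
(1,3): flips 2 -> legal
(1,4): no bracket -> illegal
(1,5): flips 2 -> legal
(1,6): flips 2 -> legal
(2,0): no bracket -> illegal
(2,1): flips 1 -> legal
(2,6): no bracket -> illegal
(3,1): no bracket -> illegal
(3,5): flips 1 -> legal
(3,6): no bracket -> illegal
(4,1): no bracket -> illegal
(4,6): flips 2 -> legal
(5,4): no bracket -> illegal
(5,5): no bracket -> illegal
(5,6): no bracket -> illegal

Answer: (1,2) (1,3) (1,5) (1,6) (2,1) (3,5) (4,6)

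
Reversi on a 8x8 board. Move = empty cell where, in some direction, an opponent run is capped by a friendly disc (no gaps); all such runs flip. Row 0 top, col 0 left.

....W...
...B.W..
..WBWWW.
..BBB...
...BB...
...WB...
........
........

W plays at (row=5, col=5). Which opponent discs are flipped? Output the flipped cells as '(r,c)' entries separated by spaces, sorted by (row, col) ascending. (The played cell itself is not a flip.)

Answer: (3,3) (4,4) (5,4)

Derivation:
Dir NW: opp run (4,4) (3,3) capped by W -> flip
Dir N: first cell '.' (not opp) -> no flip
Dir NE: first cell '.' (not opp) -> no flip
Dir W: opp run (5,4) capped by W -> flip
Dir E: first cell '.' (not opp) -> no flip
Dir SW: first cell '.' (not opp) -> no flip
Dir S: first cell '.' (not opp) -> no flip
Dir SE: first cell '.' (not opp) -> no flip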